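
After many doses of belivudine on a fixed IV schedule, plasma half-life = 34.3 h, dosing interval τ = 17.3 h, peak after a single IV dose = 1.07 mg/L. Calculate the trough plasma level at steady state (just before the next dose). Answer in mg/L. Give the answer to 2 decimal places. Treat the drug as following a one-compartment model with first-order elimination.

k = ln2 / t½ = 0.693147 / 34.3 = 0.02021 h⁻¹
e^(−kτ) = e^(−0.02021 × 17.3) = 0.7049
Accumulation ratio R = 1 / (1 − e^(−kτ)) = 1 / (1 − 0.7049) = 3.389
Steady-state trough = C₀ × R × e^(−kτ) = 1.07 × 3.389 × 0.7049 = 2.556 mg/L

2.56 mg/L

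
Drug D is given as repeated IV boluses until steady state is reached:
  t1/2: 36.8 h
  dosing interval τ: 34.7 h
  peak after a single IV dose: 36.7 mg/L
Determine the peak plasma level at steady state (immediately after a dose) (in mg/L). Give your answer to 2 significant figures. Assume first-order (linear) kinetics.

76 mg/L

k = ln2 / t½ = 0.693147 / 36.8 = 0.01884 h⁻¹
e^(−kτ) = e^(−0.01884 × 34.7) = 0.5201
Accumulation ratio R = 1 / (1 − e^(−kτ)) = 1 / (1 − 0.5201) = 2.084
Steady-state peak = C₀ × R = 36.7 × 2.084 = 76.48 mg/L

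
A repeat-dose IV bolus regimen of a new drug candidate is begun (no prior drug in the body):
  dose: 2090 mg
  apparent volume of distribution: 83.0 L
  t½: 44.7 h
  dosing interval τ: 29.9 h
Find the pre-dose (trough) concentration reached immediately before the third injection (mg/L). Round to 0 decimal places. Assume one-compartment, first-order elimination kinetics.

26 mg/L

C₀ per dose = Dose / Vd = 2090 / 83.0 = 25.18 mg/L
k = ln2 / t½ = 0.693147 / 44.7 = 0.01551 h⁻¹
Fraction remaining after one interval: r = e^(−kτ) = e^(−0.01551 × 29.9) = 0.6289
Before dose 3, 2 doses have been given (aged 1τ, 2τ).
C_trough = C₀ × (r + r²) = 25.18 × (0.6289 + 0.3955) = 25.79 mg/L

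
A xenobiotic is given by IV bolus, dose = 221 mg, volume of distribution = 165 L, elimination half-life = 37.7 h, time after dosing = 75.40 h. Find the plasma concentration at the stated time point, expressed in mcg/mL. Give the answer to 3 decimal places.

C₀ = Dose / Vd = 221.0 / 165 = 1.339 mg/L
k = ln2 / t½ = 0.693147 / 37.7 = 0.01839 h⁻¹
t / t½ = 75.40 / 37.7 = 2 half-lives
C = C₀ × (1/2)^2 = 1.339 × 0.2500 = 0.3348 mg/L
(0.3348 mg/L = 0.3348 mcg/mL)

0.335 mcg/mL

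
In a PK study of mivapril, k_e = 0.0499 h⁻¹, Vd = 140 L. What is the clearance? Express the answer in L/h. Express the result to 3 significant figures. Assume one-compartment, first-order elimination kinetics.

6.99 L/h

CL = k × Vd = 0.0499 × 140 = 6.986 L/h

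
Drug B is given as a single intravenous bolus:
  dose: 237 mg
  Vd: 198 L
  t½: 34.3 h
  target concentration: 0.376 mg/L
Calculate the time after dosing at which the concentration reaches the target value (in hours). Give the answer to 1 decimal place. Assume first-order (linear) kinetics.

C₀ = Dose / Vd = 237.0 / 198 = 1.197 mg/L
k = ln2 / t½ = 0.693147 / 34.3 = 0.02021 h⁻¹
t = ln(C₀ / C) / k = ln(1.197 / 0.376) / 0.02021
  = ln(3.184) / 0.02021 = 1.158 / 0.02021 = 57.30 h

57.3 h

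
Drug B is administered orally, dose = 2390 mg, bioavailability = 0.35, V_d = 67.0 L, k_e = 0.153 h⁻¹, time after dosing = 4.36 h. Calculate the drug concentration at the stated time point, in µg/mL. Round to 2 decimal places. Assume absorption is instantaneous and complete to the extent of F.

Amount reaching circulation = F × Dose = 0.35 × 2390 = 836.5 mg
C₀ = F·Dose / Vd = 836.5 / 67.0 = 12.49 mg/L
C = C₀ · e^(−k·t) = 12.49 × e^(−0.1530 × 4.36)
  = 12.49 × 0.5132 = 6.410 mg/L
(6.410 mg/L = 6.410 µg/mL)

6.41 µg/mL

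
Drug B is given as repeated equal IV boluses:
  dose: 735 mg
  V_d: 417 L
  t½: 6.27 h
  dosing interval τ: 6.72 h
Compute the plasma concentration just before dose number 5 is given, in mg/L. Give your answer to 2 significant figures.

C₀ per dose = Dose / Vd = 735 / 417 = 1.763 mg/L
k = ln2 / t½ = 0.693147 / 6.27 = 0.1105 h⁻¹
Fraction remaining after one interval: r = e^(−kτ) = e^(−0.1105 × 6.72) = 0.4759
Before dose 5, 4 doses have been given (aged 1τ, 2τ, 3τ, 4τ).
C_trough = C₀ × (r + r² + … + r^4) = C₀ × r(1−r^4)/(1−r)
        = 1.763 × 0.4759 × (1 − 0.05129) / (1 − 0.4759) = 1.519 mg/L

1.5 mg/L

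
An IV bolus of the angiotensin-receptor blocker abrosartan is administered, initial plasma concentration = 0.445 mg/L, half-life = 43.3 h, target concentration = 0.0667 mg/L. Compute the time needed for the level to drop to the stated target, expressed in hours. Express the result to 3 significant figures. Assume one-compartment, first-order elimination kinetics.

119 h

k = ln2 / t½ = 0.693147 / 43.3 = 0.01601 h⁻¹
t = ln(C₀ / C) / k = ln(0.4450 / 0.0667) / 0.01601
  = ln(6.672) / 0.01601 = 1.898 / 0.01601 = 118.6 h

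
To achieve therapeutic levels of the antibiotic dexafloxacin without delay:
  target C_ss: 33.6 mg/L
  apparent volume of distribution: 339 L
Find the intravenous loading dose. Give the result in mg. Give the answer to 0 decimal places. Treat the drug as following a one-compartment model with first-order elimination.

LD = Css × Vd = 33.6 × 339 = 11390 mg

11390 mg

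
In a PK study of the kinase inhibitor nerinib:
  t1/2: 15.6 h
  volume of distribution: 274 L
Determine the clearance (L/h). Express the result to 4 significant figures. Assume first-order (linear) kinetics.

k = ln2 / t½ = 0.693147 / 15.6 = 0.04443 h⁻¹
CL = k × Vd = 0.04443 × 274 = 12.17 L/h

12.17 L/h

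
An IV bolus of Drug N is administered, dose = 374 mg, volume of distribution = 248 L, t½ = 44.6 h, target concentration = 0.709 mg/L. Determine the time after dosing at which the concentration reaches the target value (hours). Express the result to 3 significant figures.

C₀ = Dose / Vd = 374.0 / 248 = 1.508 mg/L
k = ln2 / t½ = 0.693147 / 44.6 = 0.01554 h⁻¹
t = ln(C₀ / C) / k = ln(1.508 / 0.709) / 0.01554
  = ln(2.127) / 0.01554 = 0.7547 / 0.01554 = 48.56 h

48.6 h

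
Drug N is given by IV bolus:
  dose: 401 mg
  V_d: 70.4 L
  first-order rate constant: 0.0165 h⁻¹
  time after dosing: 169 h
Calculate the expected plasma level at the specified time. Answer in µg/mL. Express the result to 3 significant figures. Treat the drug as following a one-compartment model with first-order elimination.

0.350 µg/mL

C₀ = Dose / Vd = 401.0 / 70.4 = 5.696 mg/L
C = C₀ · e^(−k·t) = 5.696 × e^(−0.01650 × 169)
  = 5.696 × 0.06151 = 0.3504 mg/L
(0.3504 mg/L = 0.3504 µg/mL)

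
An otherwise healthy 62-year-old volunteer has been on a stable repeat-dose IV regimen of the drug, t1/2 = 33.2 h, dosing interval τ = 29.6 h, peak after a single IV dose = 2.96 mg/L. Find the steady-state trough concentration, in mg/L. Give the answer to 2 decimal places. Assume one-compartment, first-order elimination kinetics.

k = ln2 / t½ = 0.693147 / 33.2 = 0.02088 h⁻¹
e^(−kτ) = e^(−0.02088 × 29.6) = 0.5390
Accumulation ratio R = 1 / (1 − e^(−kτ)) = 1 / (1 − 0.5390) = 2.169
Steady-state trough = C₀ × R × e^(−kτ) = 2.96 × 2.169 × 0.5390 = 3.461 mg/L

3.46 mg/L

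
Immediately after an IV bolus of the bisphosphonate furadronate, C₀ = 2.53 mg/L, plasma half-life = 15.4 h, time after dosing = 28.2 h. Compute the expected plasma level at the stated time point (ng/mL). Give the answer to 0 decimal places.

711 ng/mL

k = ln2 / t½ = 0.693147 / 15.4 = 0.04501 h⁻¹
C = C₀ · e^(−k·t) = 2.530 × e^(−0.04501 × 28.2)
  = 2.530 × 0.2810 = 0.7109 mg/L
Convert: 0.7109 mg/L × 1000 = 710.9 ng/mL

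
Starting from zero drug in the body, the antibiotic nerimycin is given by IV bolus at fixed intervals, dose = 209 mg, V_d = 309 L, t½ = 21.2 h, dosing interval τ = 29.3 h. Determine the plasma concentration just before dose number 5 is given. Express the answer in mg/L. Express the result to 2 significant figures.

C₀ per dose = Dose / Vd = 209 / 309 = 0.6764 mg/L
k = ln2 / t½ = 0.693147 / 21.2 = 0.03270 h⁻¹
Fraction remaining after one interval: r = e^(−kτ) = e^(−0.03270 × 29.3) = 0.3836
Before dose 5, 4 doses have been given (aged 1τ, 2τ, 3τ, 4τ).
C_trough = C₀ × (r + r² + … + r^4) = C₀ × r(1−r^4)/(1−r)
        = 0.6764 × 0.3836 × (1 − 0.02165) / (1 − 0.3836) = 0.4118 mg/L

0.41 mg/L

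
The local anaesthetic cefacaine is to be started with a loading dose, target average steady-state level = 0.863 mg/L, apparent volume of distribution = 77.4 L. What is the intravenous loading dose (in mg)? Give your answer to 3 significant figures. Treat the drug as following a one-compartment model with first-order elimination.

66.8 mg

LD = Css × Vd = 0.863 × 77.4 = 66.80 mg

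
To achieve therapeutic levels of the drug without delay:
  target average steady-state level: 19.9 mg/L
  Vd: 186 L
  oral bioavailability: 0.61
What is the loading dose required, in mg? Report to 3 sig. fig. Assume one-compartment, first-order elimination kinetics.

LD = Css × Vd / F = 19.9 × 186 / 0.61 = 6068 mg

6070 mg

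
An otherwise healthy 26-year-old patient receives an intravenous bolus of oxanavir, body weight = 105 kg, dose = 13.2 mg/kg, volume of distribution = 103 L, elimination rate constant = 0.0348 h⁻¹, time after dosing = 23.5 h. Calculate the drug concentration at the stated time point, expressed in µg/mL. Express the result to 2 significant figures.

Total dose = 13.2 × 105 = 1386 mg
C₀ = Dose / Vd = 1386 / 103 = 13.46 mg/L
C = C₀ · e^(−k·t) = 13.46 × e^(−0.03480 × 23.5)
  = 13.46 × 0.4414 = 5.941 mg/L
(5.941 mg/L = 5.941 µg/mL)

5.9 µg/mL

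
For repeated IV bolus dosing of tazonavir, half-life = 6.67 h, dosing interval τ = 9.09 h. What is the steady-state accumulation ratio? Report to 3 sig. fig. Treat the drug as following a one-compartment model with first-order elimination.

k = ln2 / t½ = 0.693147 / 6.67 = 0.1039 h⁻¹
e^(−kτ) = e^(−0.1039 × 9.09) = 0.3889
Accumulation ratio R = 1 / (1 − e^(−kτ)) = 1 / (1 − 0.3889) = 1.636

1.64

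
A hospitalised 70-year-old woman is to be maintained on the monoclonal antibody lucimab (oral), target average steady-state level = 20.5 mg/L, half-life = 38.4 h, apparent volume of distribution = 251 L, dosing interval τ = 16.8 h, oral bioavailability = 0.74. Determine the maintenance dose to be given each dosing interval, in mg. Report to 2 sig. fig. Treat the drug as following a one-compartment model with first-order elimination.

2100 mg

k = ln2 / t½ = 0.693147 / 38.4 = 0.01805 h⁻¹
CL = k × Vd = 0.01805 × 251 = 4.531 L/h
At steady state, F × (Dose/τ) = Css × CL.
Dose = Css × CL × τ / F = 20.5 × 4.531 × 16.8 / 0.74 = 2109 mg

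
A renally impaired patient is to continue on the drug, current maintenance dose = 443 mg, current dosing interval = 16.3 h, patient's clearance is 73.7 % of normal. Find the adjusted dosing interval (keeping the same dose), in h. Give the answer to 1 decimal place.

To keep the same average steady-state level, dosing rate must scale with clearance.
CL ratio = 73.7 / 100 = 0.7370
New interval (same dose) = 16.3 / 0.7370 = 22.12 h

22.1 h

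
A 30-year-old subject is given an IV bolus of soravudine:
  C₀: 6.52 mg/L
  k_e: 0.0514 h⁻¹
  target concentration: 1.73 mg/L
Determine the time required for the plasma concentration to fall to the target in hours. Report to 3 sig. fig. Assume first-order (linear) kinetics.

t = ln(C₀ / C) / k = ln(6.520 / 1.73) / 0.05140
  = ln(3.769) / 0.05140 = 1.327 / 0.05140 = 25.82 h

25.8 h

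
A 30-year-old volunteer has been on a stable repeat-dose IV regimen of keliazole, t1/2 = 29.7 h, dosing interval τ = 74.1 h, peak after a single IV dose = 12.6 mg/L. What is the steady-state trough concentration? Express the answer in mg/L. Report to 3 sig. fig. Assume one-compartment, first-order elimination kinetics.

k = ln2 / t½ = 0.693147 / 29.7 = 0.02334 h⁻¹
e^(−kτ) = e^(−0.02334 × 74.1) = 0.1774
Accumulation ratio R = 1 / (1 − e^(−kτ)) = 1 / (1 − 0.1774) = 1.216
Steady-state trough = C₀ × R × e^(−kτ) = 12.6 × 1.216 × 0.1774 = 2.718 mg/L

2.72 mg/L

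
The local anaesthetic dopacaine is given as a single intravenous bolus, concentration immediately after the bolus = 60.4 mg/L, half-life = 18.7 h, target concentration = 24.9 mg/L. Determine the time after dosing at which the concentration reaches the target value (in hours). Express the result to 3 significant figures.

23.9 h

k = ln2 / t½ = 0.693147 / 18.7 = 0.03707 h⁻¹
t = ln(C₀ / C) / k = ln(60.40 / 24.9) / 0.03707
  = ln(2.426) / 0.03707 = 0.8862 / 0.03707 = 23.91 h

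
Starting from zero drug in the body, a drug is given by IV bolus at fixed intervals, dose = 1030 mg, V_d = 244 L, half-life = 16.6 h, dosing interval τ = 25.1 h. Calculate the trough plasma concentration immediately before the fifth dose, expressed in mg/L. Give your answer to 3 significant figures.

C₀ per dose = Dose / Vd = 1030 / 244 = 4.221 mg/L
k = ln2 / t½ = 0.693147 / 16.6 = 0.04176 h⁻¹
Fraction remaining after one interval: r = e^(−kτ) = e^(−0.04176 × 25.1) = 0.3506
Before dose 5, 4 doses have been given (aged 1τ, 2τ, 3τ, 4τ).
C_trough = C₀ × (r + r² + … + r^4) = C₀ × r(1−r^4)/(1−r)
        = 4.221 × 0.3506 × (1 − 0.01511) / (1 − 0.3506) = 2.244 mg/L

2.24 mg/L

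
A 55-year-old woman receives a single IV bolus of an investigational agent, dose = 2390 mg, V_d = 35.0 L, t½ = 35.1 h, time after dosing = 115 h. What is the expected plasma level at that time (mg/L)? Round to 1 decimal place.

C₀ = Dose / Vd = 2390 / 35.0 = 68.29 mg/L
k = ln2 / t½ = 0.693147 / 35.1 = 0.01975 h⁻¹
C = C₀ · e^(−k·t) = 68.29 × e^(−0.01975 × 115)
  = 68.29 × 0.1032 = 7.048 mg/L

7.0 mg/L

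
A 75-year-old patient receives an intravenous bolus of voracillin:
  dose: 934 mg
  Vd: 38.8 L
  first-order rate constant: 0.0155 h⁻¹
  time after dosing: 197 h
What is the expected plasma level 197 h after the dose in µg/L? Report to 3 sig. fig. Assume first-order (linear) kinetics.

1140 µg/L

C₀ = Dose / Vd = 934.0 / 38.8 = 24.07 mg/L
C = C₀ · e^(−k·t) = 24.07 × e^(−0.01550 × 197)
  = 24.07 × 0.04719 = 1.136 mg/L
Convert: 1.136 mg/L × 1000 = 1136 µg/L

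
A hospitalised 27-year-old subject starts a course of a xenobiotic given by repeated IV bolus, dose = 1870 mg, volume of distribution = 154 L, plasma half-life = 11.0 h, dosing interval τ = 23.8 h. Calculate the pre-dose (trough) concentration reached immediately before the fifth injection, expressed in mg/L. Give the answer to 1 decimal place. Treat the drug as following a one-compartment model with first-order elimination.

C₀ per dose = Dose / Vd = 1870 / 154 = 12.14 mg/L
k = ln2 / t½ = 0.693147 / 11.0 = 0.06301 h⁻¹
Fraction remaining after one interval: r = e^(−kτ) = e^(−0.06301 × 23.8) = 0.2232
Before dose 5, 4 doses have been given (aged 1τ, 2τ, 3τ, 4τ).
C_trough = C₀ × (r + r² + … + r^4) = C₀ × r(1−r^4)/(1−r)
        = 12.14 × 0.2232 × (1 − 0.002482) / (1 − 0.2232) = 3.480 mg/L

3.5 mg/L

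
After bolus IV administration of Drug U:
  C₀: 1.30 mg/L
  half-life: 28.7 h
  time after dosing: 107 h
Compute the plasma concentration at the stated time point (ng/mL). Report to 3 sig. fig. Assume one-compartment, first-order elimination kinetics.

98.1 ng/mL

k = ln2 / t½ = 0.693147 / 28.7 = 0.02415 h⁻¹
C = C₀ · e^(−k·t) = 1.300 × e^(−0.02415 × 107)
  = 1.300 × 0.07547 = 0.09811 mg/L
Convert: 0.09811 mg/L × 1000 = 98.11 ng/mL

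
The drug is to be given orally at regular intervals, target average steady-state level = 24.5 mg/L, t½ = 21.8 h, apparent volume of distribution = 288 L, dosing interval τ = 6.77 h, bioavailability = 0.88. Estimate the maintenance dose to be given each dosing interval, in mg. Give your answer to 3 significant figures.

k = ln2 / t½ = 0.693147 / 21.8 = 0.03180 h⁻¹
CL = k × Vd = 0.03180 × 288 = 9.158 L/h
At steady state, F × (Dose/τ) = Css × CL.
Dose = Css × CL × τ / F = 24.5 × 9.158 × 6.77 / 0.88 = 1726 mg

1730 mg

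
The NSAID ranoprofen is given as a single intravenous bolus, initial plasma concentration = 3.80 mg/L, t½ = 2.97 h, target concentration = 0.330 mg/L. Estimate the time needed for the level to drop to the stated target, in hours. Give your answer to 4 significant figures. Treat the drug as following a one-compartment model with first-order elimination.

10.47 h

k = ln2 / t½ = 0.693147 / 2.97 = 0.2334 h⁻¹
t = ln(C₀ / C) / k = ln(3.800 / 0.330) / 0.2334
  = ln(11.52) / 0.2334 = 2.444 / 0.2334 = 10.47 h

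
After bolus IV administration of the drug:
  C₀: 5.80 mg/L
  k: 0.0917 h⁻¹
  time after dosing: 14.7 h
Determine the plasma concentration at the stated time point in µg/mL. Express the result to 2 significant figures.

1.5 µg/mL

C = C₀ · e^(−k·t) = 5.800 × e^(−0.09170 × 14.7)
  = 5.800 × 0.2598 = 1.507 mg/L
(1.507 mg/L = 1.507 µg/mL)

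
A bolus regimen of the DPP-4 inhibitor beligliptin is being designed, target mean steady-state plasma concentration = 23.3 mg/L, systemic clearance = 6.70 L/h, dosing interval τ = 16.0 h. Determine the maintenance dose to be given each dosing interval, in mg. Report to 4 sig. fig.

2498 mg

At steady state, Dose/τ = Css × CL.
Dose = Css × CL × τ = 23.3 × 6.700 × 16.0 = 2498 mg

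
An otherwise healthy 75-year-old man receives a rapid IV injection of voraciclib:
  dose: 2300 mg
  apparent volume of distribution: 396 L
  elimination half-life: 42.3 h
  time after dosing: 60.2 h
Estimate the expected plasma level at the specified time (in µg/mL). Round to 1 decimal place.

C₀ = Dose / Vd = 2300 / 396 = 5.808 mg/L
k = ln2 / t½ = 0.693147 / 42.3 = 0.01639 h⁻¹
C = C₀ · e^(−k·t) = 5.808 × e^(−0.01639 × 60.2)
  = 5.808 × 0.3728 = 2.165 mg/L
(2.165 mg/L = 2.165 µg/mL)

2.2 µg/mL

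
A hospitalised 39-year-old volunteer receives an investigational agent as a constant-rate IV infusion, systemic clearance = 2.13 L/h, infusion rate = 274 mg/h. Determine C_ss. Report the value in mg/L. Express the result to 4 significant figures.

128.6 mg/L

At steady state Css = R₀ / CL = 274 / 2.130 = 128.6 mg/L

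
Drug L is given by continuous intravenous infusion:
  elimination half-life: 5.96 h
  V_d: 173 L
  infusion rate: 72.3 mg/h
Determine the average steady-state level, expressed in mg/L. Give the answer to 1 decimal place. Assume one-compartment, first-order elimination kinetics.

k = ln2 / t½ = 0.693147 / 5.96 = 0.1163 h⁻¹
CL = k × Vd = 0.1163 × 173 = 20.12 L/h
At steady state Css = R₀ / CL = 72.3 / 20.12 = 3.593 mg/L

3.6 mg/L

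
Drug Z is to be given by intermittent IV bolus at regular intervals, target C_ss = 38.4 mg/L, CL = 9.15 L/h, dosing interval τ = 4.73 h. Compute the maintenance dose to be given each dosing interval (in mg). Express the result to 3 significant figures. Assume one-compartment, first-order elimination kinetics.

1660 mg

At steady state, Dose/τ = Css × CL.
Dose = Css × CL × τ = 38.4 × 9.150 × 4.73 = 1662 mg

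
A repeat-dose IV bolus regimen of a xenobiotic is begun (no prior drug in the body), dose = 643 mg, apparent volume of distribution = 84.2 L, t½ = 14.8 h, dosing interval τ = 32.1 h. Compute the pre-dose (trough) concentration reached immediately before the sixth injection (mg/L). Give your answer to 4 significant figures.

2.183 mg/L

C₀ per dose = Dose / Vd = 643 / 84.2 = 7.637 mg/L
k = ln2 / t½ = 0.693147 / 14.8 = 0.04683 h⁻¹
Fraction remaining after one interval: r = e^(−kτ) = e^(−0.04683 × 32.1) = 0.2224
Before dose 6, 5 doses have been given (aged 1τ, 2τ, 3τ, 4τ, 5τ).
C_trough = C₀ × (r + r² + … + r^5) = C₀ × r(1−r^5)/(1−r)
        = 7.637 × 0.2224 × (1 − 0.0005441) / (1 − 0.2224) = 2.183 mg/L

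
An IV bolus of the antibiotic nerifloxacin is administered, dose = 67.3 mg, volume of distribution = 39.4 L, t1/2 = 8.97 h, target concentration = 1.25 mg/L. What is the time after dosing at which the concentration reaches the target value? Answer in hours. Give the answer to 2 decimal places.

4.04 h

C₀ = Dose / Vd = 67.30 / 39.4 = 1.708 mg/L
k = ln2 / t½ = 0.693147 / 8.97 = 0.07727 h⁻¹
t = ln(C₀ / C) / k = ln(1.708 / 1.25) / 0.07727
  = ln(1.366) / 0.07727 = 0.3119 / 0.07727 = 4.036 h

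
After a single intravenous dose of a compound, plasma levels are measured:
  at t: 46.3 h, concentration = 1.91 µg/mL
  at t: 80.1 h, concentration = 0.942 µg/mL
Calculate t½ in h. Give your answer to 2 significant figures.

k = ln(C₁/C₂) / (t₂ − t₁) = ln(1.91/0.942) / (80.1 − 46.3)
  = 0.7069 / 33.80 = 0.02091 h⁻¹
t½ = ln2 / k = 0.693147 / 0.02091 = 33.15 h

33 h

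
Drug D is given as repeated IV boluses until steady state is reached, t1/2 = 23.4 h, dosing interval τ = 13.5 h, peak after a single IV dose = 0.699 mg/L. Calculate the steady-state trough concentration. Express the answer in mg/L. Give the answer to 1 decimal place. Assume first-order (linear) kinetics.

1.4 mg/L

k = ln2 / t½ = 0.693147 / 23.4 = 0.02962 h⁻¹
e^(−kτ) = e^(−0.02962 × 13.5) = 0.6704
Accumulation ratio R = 1 / (1 − e^(−kτ)) = 1 / (1 − 0.6704) = 3.034
Steady-state trough = C₀ × R × e^(−kτ) = 0.699 × 3.034 × 0.6704 = 1.422 mg/L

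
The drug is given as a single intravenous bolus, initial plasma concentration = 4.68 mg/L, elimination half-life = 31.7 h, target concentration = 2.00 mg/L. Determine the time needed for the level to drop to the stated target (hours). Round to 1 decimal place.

38.9 h

k = ln2 / t½ = 0.693147 / 31.7 = 0.02187 h⁻¹
t = ln(C₀ / C) / k = ln(4.680 / 2.00) / 0.02187
  = ln(2.340) / 0.02187 = 0.8502 / 0.02187 = 38.88 h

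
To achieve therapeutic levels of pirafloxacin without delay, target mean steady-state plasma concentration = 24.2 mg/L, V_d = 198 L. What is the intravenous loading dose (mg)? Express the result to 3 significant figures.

4790 mg

LD = Css × Vd = 24.2 × 198 = 4792 mg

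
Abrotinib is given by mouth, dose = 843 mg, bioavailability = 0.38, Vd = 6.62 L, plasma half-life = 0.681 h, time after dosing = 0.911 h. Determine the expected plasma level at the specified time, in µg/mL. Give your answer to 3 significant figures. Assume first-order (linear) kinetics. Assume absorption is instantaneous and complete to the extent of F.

Amount reaching circulation = F × Dose = 0.38 × 843.0 = 320.3 mg
C₀ = F·Dose / Vd = 320.3 / 6.62 = 48.38 mg/L
k = ln2 / t½ = 0.693147 / 0.681 = 1.018 h⁻¹
C = C₀ · e^(−k·t) = 48.38 × e^(−1.018 × 0.911)
  = 48.38 × 0.3956 = 19.14 mg/L
(19.14 mg/L = 19.14 µg/mL)

19.1 µg/mL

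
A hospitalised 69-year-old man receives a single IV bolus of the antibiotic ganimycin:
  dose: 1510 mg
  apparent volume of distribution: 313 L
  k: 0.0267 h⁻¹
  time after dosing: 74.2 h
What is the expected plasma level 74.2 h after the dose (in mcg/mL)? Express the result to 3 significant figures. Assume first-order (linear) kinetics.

C₀ = Dose / Vd = 1510 / 313 = 4.824 mg/L
C = C₀ · e^(−k·t) = 4.824 × e^(−0.02670 × 74.2)
  = 4.824 × 0.1379 = 0.6652 mg/L
(0.6652 mg/L = 0.6652 mcg/mL)

0.665 mcg/mL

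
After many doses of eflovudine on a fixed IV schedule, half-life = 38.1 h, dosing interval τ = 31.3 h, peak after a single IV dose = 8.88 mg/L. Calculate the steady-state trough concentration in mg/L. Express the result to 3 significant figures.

11.6 mg/L

k = ln2 / t½ = 0.693147 / 38.1 = 0.01819 h⁻¹
e^(−kτ) = e^(−0.01819 × 31.3) = 0.5659
Accumulation ratio R = 1 / (1 − e^(−kτ)) = 1 / (1 − 0.5659) = 2.304
Steady-state trough = C₀ × R × e^(−kτ) = 8.88 × 2.304 × 0.5659 = 11.58 mg/L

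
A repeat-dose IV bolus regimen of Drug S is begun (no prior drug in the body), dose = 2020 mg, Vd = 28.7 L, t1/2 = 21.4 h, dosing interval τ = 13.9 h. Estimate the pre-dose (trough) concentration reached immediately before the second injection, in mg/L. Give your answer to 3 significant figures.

C₀ per dose = Dose / Vd = 2020 / 28.7 = 70.38 mg/L
k = ln2 / t½ = 0.693147 / 21.4 = 0.03239 h⁻¹
Fraction remaining after one interval: r = e^(−kτ) = e^(−0.03239 × 13.9) = 0.6375
Before dose 2, 1 dose has been given (aged 1τ).
C_trough = C₀ × r = 70.38 × 0.6375 = 44.87 mg/L

44.9 mg/L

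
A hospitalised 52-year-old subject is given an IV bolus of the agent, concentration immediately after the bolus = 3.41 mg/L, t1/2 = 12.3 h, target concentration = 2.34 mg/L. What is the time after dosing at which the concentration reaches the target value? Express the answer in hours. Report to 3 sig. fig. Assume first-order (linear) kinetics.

6.68 h

k = ln2 / t½ = 0.693147 / 12.3 = 0.05635 h⁻¹
t = ln(C₀ / C) / k = ln(3.410 / 2.34) / 0.05635
  = ln(1.457) / 0.05635 = 0.3764 / 0.05635 = 6.680 h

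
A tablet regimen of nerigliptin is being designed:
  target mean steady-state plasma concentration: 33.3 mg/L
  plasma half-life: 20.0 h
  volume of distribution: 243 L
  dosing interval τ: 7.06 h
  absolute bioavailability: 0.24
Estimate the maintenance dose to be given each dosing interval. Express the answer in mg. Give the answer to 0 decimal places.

8250 mg

k = ln2 / t½ = 0.693147 / 20.0 = 0.03466 h⁻¹
CL = k × Vd = 0.03466 × 243 = 8.422 L/h
At steady state, F × (Dose/τ) = Css × CL.
Dose = Css × CL × τ / F = 33.3 × 8.422 × 7.06 / 0.24 = 8250 mg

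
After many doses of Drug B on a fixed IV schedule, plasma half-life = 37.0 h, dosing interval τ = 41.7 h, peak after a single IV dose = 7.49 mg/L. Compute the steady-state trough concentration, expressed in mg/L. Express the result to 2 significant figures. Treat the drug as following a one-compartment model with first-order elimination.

6.3 mg/L

k = ln2 / t½ = 0.693147 / 37.0 = 0.01873 h⁻¹
e^(−kτ) = e^(−0.01873 × 41.7) = 0.4579
Accumulation ratio R = 1 / (1 − e^(−kτ)) = 1 / (1 − 0.4579) = 1.845
Steady-state trough = C₀ × R × e^(−kτ) = 7.49 × 1.845 × 0.4579 = 6.328 mg/L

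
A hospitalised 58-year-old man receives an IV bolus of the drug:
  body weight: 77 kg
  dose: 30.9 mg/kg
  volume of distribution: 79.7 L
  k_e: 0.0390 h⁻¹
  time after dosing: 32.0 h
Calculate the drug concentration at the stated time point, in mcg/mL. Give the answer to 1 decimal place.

8.6 mcg/mL

Total dose = 30.9 × 77 = 2379 mg
C₀ = Dose / Vd = 2379 / 79.7 = 29.85 mg/L
C = C₀ · e^(−k·t) = 29.85 × e^(−0.03900 × 32.0)
  = 29.85 × 0.2871 = 8.570 mg/L
(8.570 mg/L = 8.570 mcg/mL)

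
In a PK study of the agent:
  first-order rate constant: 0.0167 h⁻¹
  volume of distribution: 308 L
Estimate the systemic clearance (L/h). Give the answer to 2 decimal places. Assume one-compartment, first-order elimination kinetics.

CL = k × Vd = 0.0167 × 308 = 5.144 L/h

5.14 L/h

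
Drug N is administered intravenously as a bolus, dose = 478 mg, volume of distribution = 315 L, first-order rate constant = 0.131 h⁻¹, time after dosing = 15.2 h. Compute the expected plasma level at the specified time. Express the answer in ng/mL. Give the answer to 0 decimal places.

207 ng/mL

C₀ = Dose / Vd = 478.0 / 315 = 1.517 mg/L
C = C₀ · e^(−k·t) = 1.517 × e^(−0.1310 × 15.2)
  = 1.517 × 0.1365 = 0.2071 mg/L
Convert: 0.2071 mg/L × 1000 = 207.1 ng/mL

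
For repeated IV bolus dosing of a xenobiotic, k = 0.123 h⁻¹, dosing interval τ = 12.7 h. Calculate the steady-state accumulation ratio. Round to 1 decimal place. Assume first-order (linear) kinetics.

e^(−kτ) = e^(−0.1230 × 12.7) = 0.2097
Accumulation ratio R = 1 / (1 − e^(−kτ)) = 1 / (1 − 0.2097) = 1.265

1.3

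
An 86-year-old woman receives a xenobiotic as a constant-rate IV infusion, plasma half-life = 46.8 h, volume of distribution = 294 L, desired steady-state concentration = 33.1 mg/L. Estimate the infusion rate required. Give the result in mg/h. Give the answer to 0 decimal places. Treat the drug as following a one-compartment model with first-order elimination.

144 mg/h

k = ln2 / t½ = 0.693147 / 46.8 = 0.01481 h⁻¹
CL = k × Vd = 0.01481 × 294 = 4.354 L/h
At steady state, infusion rate R₀ = Css × CL = 33.1 × 4.354 = 144.1 mg/h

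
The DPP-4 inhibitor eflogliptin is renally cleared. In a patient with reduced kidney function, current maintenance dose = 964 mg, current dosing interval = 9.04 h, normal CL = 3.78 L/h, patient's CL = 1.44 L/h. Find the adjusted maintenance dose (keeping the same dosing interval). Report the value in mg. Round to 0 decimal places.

367 mg

To keep the same average steady-state level, dosing rate must scale with clearance.
CL ratio = 1.44 / 3.78 = 0.3810
New dose (same interval) = 964 × 0.3810 = 367.3 mg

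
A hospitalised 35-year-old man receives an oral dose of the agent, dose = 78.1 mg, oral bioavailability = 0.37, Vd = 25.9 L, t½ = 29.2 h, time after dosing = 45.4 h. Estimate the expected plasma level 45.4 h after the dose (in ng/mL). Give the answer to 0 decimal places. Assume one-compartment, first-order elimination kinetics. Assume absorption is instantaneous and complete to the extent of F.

380 ng/mL

Amount reaching circulation = F × Dose = 0.37 × 78.10 = 28.90 mg
C₀ = F·Dose / Vd = 28.90 / 25.9 = 1.116 mg/L
k = ln2 / t½ = 0.693147 / 29.2 = 0.02374 h⁻¹
C = C₀ · e^(−k·t) = 1.116 × e^(−0.02374 × 45.4)
  = 1.116 × 0.3403 = 0.3798 mg/L
Convert: 0.3798 mg/L × 1000 = 379.8 ng/mL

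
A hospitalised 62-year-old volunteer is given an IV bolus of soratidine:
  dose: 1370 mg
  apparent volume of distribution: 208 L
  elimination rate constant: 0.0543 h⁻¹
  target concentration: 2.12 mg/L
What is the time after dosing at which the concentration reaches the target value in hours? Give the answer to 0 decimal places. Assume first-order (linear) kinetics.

21 h

C₀ = Dose / Vd = 1370 / 208 = 6.587 mg/L
t = ln(C₀ / C) / k = ln(6.587 / 2.12) / 0.05430
  = ln(3.107) / 0.05430 = 1.134 / 0.05430 = 20.88 h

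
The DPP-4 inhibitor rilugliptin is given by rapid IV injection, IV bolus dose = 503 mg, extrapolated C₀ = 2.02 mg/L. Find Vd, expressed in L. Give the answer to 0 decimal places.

249 L

Vd = Dose / C₀ = 503.0 / 2.02 = 249.0 L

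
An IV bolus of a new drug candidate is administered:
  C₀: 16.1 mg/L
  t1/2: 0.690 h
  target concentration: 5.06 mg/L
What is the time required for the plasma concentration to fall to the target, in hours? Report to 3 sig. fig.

k = ln2 / t½ = 0.693147 / 0.690 = 1.005 h⁻¹
t = ln(C₀ / C) / k = ln(16.10 / 5.06) / 1.005
  = ln(3.182) / 1.005 = 1.158 / 1.005 = 1.152 h

1.15 h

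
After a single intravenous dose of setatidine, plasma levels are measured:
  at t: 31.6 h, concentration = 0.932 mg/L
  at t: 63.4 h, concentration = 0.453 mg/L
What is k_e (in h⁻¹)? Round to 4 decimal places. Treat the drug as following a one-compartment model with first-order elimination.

k = ln(C₁/C₂) / (t₂ − t₁) = ln(0.932/0.453) / (63.4 − 31.6)
  = 0.7214 / 31.80 = 0.02269 h⁻¹

0.0227 h⁻¹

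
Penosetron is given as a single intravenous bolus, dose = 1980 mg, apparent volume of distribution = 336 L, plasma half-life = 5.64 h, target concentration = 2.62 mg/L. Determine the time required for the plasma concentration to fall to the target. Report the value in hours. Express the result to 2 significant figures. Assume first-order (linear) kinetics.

6.6 h

C₀ = Dose / Vd = 1980 / 336 = 5.893 mg/L
k = ln2 / t½ = 0.693147 / 5.64 = 0.1229 h⁻¹
t = ln(C₀ / C) / k = ln(5.893 / 2.62) / 0.1229
  = ln(2.249) / 0.1229 = 0.8105 / 0.1229 = 6.595 h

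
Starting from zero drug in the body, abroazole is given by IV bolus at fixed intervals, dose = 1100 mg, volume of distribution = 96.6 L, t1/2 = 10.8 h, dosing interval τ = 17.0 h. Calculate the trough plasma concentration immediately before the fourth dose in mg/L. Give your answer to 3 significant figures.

5.54 mg/L

C₀ per dose = Dose / Vd = 1100 / 96.6 = 11.39 mg/L
k = ln2 / t½ = 0.693147 / 10.8 = 0.06418 h⁻¹
Fraction remaining after one interval: r = e^(−kτ) = e^(−0.06418 × 17.0) = 0.3359
Before dose 4, 3 doses have been given (aged 1τ, 2τ, 3τ).
C_trough = C₀ × (r + r² + … + r^3) = C₀ × r(1−r^3)/(1−r)
        = 11.39 × 0.3359 × (1 − 0.03790) / (1 − 0.3359) = 5.543 mg/L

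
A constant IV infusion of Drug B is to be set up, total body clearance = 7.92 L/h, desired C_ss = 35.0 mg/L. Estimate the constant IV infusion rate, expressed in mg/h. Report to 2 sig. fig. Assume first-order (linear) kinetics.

280 mg/h

At steady state, infusion rate R₀ = Css × CL = 35.0 × 7.920 = 277.2 mg/h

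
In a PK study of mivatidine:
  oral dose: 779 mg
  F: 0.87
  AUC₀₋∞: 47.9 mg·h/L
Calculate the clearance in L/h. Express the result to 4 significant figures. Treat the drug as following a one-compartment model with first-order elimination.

CL = F·Dose / AUC = 0.87 × 779 / 47.9 = 14.15 L/h

14.15 L/h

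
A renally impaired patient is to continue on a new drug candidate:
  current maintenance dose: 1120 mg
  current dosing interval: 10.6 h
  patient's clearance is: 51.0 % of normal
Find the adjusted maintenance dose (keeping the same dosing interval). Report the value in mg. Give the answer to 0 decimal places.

To keep the same average steady-state level, dosing rate must scale with clearance.
CL ratio = 51.0 / 100 = 0.5100
New dose (same interval) = 1120 × 0.5100 = 571.2 mg

571 mg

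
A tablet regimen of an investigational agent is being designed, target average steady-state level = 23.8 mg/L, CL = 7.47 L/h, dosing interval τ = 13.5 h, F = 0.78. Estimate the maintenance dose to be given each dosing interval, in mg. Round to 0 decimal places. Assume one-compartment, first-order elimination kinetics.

At steady state, F × (Dose/τ) = Css × CL.
Dose = Css × CL × τ / F = 23.8 × 7.470 × 13.5 / 0.78 = 3077 mg

3077 mg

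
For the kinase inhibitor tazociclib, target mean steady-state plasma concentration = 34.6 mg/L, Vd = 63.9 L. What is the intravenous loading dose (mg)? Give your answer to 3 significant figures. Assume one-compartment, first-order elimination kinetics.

LD = Css × Vd = 34.6 × 63.9 = 2211 mg

2210 mg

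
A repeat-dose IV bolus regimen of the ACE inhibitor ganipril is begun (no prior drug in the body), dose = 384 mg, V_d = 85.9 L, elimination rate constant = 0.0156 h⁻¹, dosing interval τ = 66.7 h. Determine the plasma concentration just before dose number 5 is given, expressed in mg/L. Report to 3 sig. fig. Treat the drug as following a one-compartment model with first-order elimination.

2.40 mg/L

C₀ per dose = Dose / Vd = 384 / 85.9 = 4.470 mg/L
Fraction remaining after one interval: r = e^(−kτ) = e^(−0.01560 × 66.7) = 0.3533
Before dose 5, 4 doses have been given (aged 1τ, 2τ, 3τ, 4τ).
C_trough = C₀ × (r + r² + … + r^4) = C₀ × r(1−r^4)/(1−r)
        = 4.470 × 0.3533 × (1 − 0.01558) / (1 − 0.3533) = 2.404 mg/L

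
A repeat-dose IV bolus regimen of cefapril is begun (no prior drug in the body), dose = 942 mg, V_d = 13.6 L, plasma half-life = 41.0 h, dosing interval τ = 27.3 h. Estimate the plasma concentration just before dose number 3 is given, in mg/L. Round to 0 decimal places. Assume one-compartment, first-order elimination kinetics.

71 mg/L

C₀ per dose = Dose / Vd = 942 / 13.6 = 69.26 mg/L
k = ln2 / t½ = 0.693147 / 41.0 = 0.01691 h⁻¹
Fraction remaining after one interval: r = e^(−kτ) = e^(−0.01691 × 27.3) = 0.6302
Before dose 3, 2 doses have been given (aged 1τ, 2τ).
C_trough = C₀ × (r + r²) = 69.26 × (0.6302 + 0.3972) = 71.16 mg/L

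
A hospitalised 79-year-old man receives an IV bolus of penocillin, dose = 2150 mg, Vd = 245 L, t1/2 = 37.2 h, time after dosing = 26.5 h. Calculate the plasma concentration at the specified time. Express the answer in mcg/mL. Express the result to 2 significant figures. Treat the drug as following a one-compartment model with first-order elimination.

C₀ = Dose / Vd = 2150 / 245 = 8.776 mg/L
k = ln2 / t½ = 0.693147 / 37.2 = 0.01863 h⁻¹
C = C₀ · e^(−k·t) = 8.776 × e^(−0.01863 × 26.5)
  = 8.776 × 0.6104 = 5.357 mg/L
(5.357 mg/L = 5.357 mcg/mL)

5.4 mcg/mL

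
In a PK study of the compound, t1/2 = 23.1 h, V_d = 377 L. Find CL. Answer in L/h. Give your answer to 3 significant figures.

11.3 L/h

k = ln2 / t½ = 0.693147 / 23.1 = 0.03001 h⁻¹
CL = k × Vd = 0.03001 × 377 = 11.31 L/h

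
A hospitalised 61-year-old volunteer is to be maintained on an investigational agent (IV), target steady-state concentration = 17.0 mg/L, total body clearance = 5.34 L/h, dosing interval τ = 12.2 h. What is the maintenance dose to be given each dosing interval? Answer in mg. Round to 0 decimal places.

At steady state, Dose/τ = Css × CL.
Dose = Css × CL × τ = 17.0 × 5.340 × 12.2 = 1108 mg

1108 mg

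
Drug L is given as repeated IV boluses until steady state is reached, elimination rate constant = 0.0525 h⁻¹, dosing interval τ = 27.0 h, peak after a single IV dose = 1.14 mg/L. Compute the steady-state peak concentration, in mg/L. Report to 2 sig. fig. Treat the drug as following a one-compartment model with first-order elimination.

1.5 mg/L

e^(−kτ) = e^(−0.05250 × 27.0) = 0.2423
Accumulation ratio R = 1 / (1 − e^(−kτ)) = 1 / (1 − 0.2423) = 1.320
Steady-state peak = C₀ × R = 1.14 × 1.320 = 1.505 mg/L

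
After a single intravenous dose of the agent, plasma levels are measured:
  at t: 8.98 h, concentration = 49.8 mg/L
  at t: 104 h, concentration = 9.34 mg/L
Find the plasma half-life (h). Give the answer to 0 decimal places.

k = ln(C₁/C₂) / (t₂ − t₁) = ln(49.8/9.34) / (104 − 8.98)
  = 1.674 / 95.02 = 0.01762 h⁻¹
t½ = ln2 / k = 0.693147 / 0.01762 = 39.34 h

39 h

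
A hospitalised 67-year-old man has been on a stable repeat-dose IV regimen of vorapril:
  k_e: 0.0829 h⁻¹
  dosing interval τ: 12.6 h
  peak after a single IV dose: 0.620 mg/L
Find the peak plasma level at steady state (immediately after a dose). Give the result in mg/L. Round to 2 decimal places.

e^(−kτ) = e^(−0.08290 × 12.6) = 0.3519
Accumulation ratio R = 1 / (1 − e^(−kτ)) = 1 / (1 − 0.3519) = 1.543
Steady-state peak = C₀ × R = 0.620 × 1.543 = 0.9567 mg/L

0.96 mg/L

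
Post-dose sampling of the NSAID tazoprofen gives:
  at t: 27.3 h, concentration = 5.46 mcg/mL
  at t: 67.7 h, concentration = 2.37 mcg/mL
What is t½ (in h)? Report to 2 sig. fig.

k = ln(C₁/C₂) / (t₂ − t₁) = ln(5.46/2.37) / (67.7 − 27.3)
  = 0.8346 / 40.40 = 0.02066 h⁻¹
t½ = ln2 / k = 0.693147 / 0.02066 = 33.55 h

34 h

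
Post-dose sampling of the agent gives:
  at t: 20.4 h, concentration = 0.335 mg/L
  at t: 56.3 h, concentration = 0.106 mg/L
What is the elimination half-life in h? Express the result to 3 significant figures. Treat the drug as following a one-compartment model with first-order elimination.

21.6 h

k = ln(C₁/C₂) / (t₂ − t₁) = ln(0.335/0.106) / (56.3 − 20.4)
  = 1.151 / 35.90 = 0.03206 h⁻¹
t½ = ln2 / k = 0.693147 / 0.03206 = 21.62 h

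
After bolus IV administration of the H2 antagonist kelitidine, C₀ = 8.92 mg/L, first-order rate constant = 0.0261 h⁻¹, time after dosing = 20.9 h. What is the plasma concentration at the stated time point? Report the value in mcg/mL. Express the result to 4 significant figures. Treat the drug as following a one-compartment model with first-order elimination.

5.170 mcg/mL

C = C₀ · e^(−k·t) = 8.920 × e^(−0.02610 × 20.9)
  = 8.920 × 0.5796 = 5.170 mg/L
(5.170 mg/L = 5.170 mcg/mL)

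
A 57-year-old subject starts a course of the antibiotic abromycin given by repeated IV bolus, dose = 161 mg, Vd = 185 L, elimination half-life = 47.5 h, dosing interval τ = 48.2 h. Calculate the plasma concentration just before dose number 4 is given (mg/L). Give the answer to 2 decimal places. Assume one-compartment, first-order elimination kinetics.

C₀ per dose = Dose / Vd = 161 / 185 = 0.8703 mg/L
k = ln2 / t½ = 0.693147 / 47.5 = 0.01459 h⁻¹
Fraction remaining after one interval: r = e^(−kτ) = e^(−0.01459 × 48.2) = 0.4950
Before dose 4, 3 doses have been given (aged 1τ, 2τ, 3τ).
C_trough = C₀ × (r + r² + … + r^3) = C₀ × r(1−r^3)/(1−r)
        = 0.8703 × 0.4950 × (1 − 0.1213) / (1 − 0.4950) = 0.7496 mg/L

0.75 mg/L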